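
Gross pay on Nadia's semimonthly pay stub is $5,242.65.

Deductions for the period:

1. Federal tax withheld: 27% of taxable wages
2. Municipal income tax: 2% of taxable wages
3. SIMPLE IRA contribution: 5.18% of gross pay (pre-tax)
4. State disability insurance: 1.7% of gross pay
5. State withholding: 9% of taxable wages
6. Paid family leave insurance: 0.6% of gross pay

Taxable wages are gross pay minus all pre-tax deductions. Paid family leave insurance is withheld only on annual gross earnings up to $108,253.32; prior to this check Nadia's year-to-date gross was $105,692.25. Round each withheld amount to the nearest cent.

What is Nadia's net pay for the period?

$2,977.57

SIMPLE IRA contribution: $5,242.65 × 0.0518 = $271.57
Taxable wages = $5,242.65 − $271.57 = $4,971.08
Federal tax withheld: $4,971.08 × 0.27 = $1,342.19
State withholding: $4,971.08 × 0.09 = $447.40
Municipal income tax: $4,971.08 × 0.02 = $99.42
Paid family leave insurance: only $108,253.32 − $105,692.25 = $2,561.07 of this check is subject → $2,561.07 × 0.006 = $15.37
State disability insurance: $5,242.65 × 0.017 = $89.13
Total deductions = $271.57 + $1,342.19 + $447.40 + $99.42 + $15.37 + $89.13 = $2,265.08
Net pay = $5,242.65 − $2,265.08 = $2,977.57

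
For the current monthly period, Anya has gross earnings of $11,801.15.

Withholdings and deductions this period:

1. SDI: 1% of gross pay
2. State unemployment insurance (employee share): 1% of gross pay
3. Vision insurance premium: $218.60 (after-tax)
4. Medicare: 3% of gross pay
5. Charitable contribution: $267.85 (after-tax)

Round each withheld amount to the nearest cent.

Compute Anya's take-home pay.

$10,724.65

Medicare: $11,801.15 × 0.03 = $354.03
State unemployment insurance (employee share): $11,801.15 × 0.01 = $118.01
SDI: $11,801.15 × 0.01 = $118.01
Vision insurance premium: $218.60
Charitable contribution: $267.85
Total deductions = $354.03 + $118.01 + $118.01 + $218.60 + $267.85 = $1,076.50
Net pay = $11,801.15 − $1,076.50 = $10,724.65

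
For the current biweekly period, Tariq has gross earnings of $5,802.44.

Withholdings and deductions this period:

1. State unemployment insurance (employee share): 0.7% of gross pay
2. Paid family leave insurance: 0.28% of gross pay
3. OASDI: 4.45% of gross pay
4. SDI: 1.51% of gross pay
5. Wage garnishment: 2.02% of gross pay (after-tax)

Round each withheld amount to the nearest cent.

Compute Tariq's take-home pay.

$5,282.53

Paid family leave insurance: $5,802.44 × 0.0028 = $16.25
OASDI: $5,802.44 × 0.0445 = $258.21
State unemployment insurance (employee share): $5,802.44 × 0.007 = $40.62
SDI: $5,802.44 × 0.0151 = $87.62
Wage garnishment: $5,802.44 × 0.0202 = $117.21
Total deductions = $16.25 + $258.21 + $40.62 + $87.62 + $117.21 = $519.91
Net pay = $5,802.44 − $519.91 = $5,282.53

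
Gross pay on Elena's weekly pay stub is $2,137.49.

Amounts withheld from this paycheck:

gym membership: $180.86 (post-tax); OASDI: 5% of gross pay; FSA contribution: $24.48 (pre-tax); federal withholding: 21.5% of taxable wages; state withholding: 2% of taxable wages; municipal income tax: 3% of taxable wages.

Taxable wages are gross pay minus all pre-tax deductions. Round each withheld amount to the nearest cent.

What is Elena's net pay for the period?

$1,265.33

FSA contribution: $24.48
Taxable wages = $2,137.49 − $24.48 = $2,113.01
Municipal income tax: $2,113.01 × 0.03 = $63.39
State withholding: $2,113.01 × 0.02 = $42.26
Federal withholding: $2,113.01 × 0.215 = $454.30
OASDI: $2,137.49 × 0.05 = $106.87
Gym membership: $180.86
Total deductions = $24.48 + $63.39 + $42.26 + $454.30 + $106.87 + $180.86 = $872.16
Net pay = $2,137.49 − $872.16 = $1,265.33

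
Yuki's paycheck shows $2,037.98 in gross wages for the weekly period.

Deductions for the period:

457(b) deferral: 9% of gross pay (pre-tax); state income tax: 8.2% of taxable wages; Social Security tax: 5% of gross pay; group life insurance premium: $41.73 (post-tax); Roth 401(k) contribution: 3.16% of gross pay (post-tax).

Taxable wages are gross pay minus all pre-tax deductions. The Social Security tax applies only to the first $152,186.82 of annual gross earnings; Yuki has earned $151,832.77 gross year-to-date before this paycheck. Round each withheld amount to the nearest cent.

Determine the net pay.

457(b) deferral: $2,037.98 × 0.09 = $183.42
Taxable wages = $2,037.98 − $183.42 = $1,854.56
State income tax: $1,854.56 × 0.082 = $152.07
Social Security tax: only $152,186.82 − $151,832.77 = $354.05 of this check is subject → $354.05 × 0.05 = $17.70
Group life insurance premium: $41.73
Roth 401(k) contribution: $2,037.98 × 0.0316 = $64.40
Total deductions = $183.42 + $152.07 + $17.70 + $41.73 + $64.40 = $459.32
Net pay = $2,037.98 − $459.32 = $1,578.66

$1,578.66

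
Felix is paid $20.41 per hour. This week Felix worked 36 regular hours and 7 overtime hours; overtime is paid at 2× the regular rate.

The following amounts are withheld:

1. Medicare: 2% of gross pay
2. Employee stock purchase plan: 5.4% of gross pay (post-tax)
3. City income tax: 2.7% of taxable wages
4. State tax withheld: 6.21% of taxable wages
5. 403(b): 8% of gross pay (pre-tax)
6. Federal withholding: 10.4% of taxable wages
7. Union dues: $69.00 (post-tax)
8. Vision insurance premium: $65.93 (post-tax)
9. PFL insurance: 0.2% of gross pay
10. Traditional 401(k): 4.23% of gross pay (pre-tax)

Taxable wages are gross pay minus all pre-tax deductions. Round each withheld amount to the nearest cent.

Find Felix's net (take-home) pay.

$510.25

Regular pay: 36 × $20.41 = $734.76
Overtime pay: 7 × $20.41 × 2 = $285.74
Gross pay = $734.76 + $285.74 = $1,020.50
Traditional 401(k): $1,020.50 × 0.0423 = $43.17
403(b): $1,020.50 × 0.08 = $81.64
Pre-tax total = $43.17 + $81.64 = $124.81
Taxable wages = $1,020.50 − $124.81 = $895.69
City income tax: $895.69 × 0.027 = $24.18
State tax withheld: $895.69 × 0.0621 = $55.62
Federal withholding: $895.69 × 0.104 = $93.15
Medicare: $1,020.50 × 0.02 = $20.41
PFL insurance: $1,020.50 × 0.002 = $2.04
Union dues: $69.00
Employee stock purchase plan: $1,020.50 × 0.054 = $55.11
Vision insurance premium: $65.93
Total deductions = $43.17 + $81.64 + $24.18 + $55.62 + $93.15 + $20.41 + $2.04 + $69.00 + $55.11 + $65.93 = $510.25
Net pay = $1,020.50 − $510.25 = $510.25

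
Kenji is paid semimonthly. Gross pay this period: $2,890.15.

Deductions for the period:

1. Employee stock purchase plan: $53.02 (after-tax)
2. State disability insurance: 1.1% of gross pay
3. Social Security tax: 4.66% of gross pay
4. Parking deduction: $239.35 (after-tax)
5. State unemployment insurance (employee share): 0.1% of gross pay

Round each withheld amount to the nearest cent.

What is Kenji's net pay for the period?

$2,428.42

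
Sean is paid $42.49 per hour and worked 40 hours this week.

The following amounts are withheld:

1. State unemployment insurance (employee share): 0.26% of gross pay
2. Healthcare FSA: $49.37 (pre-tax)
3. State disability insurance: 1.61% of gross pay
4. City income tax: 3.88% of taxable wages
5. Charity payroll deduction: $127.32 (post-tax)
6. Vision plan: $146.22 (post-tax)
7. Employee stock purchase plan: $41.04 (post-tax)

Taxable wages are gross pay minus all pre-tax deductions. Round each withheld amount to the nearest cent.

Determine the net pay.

Gross pay: 40 × $42.49 = $1699.60
Healthcare FSA: $49.37
Taxable wages = $1699.60 − $49.37 = $1650.23
City income tax: $1650.23 × 0.0388 = $64.03
State unemployment insurance (employee share): $1699.60 × 0.0026 = $4.42
State disability insurance: $1699.60 × 0.0161 = $27.36
Charity payroll deduction: $127.32
Vision plan: $146.22
Employee stock purchase plan: $41.04
Total deductions = $49.37 + $64.03 + $4.42 + $27.36 + $127.32 + $146.22 + $41.04 = $459.76
Net pay = $1699.60 − $459.76 = $1239.84

$1239.84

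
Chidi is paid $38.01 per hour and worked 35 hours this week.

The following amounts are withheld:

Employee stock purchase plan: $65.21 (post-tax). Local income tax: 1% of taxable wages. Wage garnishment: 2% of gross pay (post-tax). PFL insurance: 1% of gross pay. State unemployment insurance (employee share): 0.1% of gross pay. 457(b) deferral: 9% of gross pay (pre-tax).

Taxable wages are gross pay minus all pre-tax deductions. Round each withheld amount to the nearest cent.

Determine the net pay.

$1,092.06

Gross pay: 35 × $38.01 = $1,330.35
457(b) deferral: $1,330.35 × 0.09 = $119.73
Taxable wages = $1,330.35 − $119.73 = $1,210.62
Local income tax: $1,210.62 × 0.01 = $12.11
State unemployment insurance (employee share): $1,330.35 × 0.001 = $1.33
PFL insurance: $1,330.35 × 0.01 = $13.30
Employee stock purchase plan: $65.21
Wage garnishment: $1,330.35 × 0.02 = $26.61
Total deductions = $119.73 + $12.11 + $1.33 + $13.30 + $65.21 + $26.61 = $238.29
Net pay = $1,330.35 − $238.29 = $1,092.06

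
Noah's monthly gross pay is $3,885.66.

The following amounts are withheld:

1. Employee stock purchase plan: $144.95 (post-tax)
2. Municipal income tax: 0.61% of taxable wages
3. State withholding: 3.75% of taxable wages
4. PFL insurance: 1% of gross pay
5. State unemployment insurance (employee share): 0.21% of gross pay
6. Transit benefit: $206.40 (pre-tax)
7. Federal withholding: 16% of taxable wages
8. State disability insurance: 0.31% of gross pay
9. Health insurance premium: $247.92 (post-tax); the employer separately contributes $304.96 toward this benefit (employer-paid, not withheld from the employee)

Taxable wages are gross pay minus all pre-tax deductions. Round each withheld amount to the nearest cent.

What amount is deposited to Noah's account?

Transit benefit: $206.40
Taxable wages = $3,885.66 − $206.40 = $3,679.26
Municipal income tax: $3,679.26 × 0.0061 = $22.44
Federal withholding: $3,679.26 × 0.16 = $588.68
State withholding: $3,679.26 × 0.0375 = $137.97
State disability insurance: $3,885.66 × 0.0031 = $12.05
State unemployment insurance (employee share): $3,885.66 × 0.0021 = $8.16
PFL insurance: $3,885.66 × 0.01 = $38.86
Health insurance premium: $247.92
Employee stock purchase plan: $144.95
(Employer's $304.96 toward health insurance premium is not withheld from the employee.)
Total deductions = $206.40 + $22.44 + $588.68 + $137.97 + $12.05 + $8.16 + $38.86 + $247.92 + $144.95 = $1,407.43
Net pay = $3,885.66 − $1,407.43 = $2,478.23

$2,478.23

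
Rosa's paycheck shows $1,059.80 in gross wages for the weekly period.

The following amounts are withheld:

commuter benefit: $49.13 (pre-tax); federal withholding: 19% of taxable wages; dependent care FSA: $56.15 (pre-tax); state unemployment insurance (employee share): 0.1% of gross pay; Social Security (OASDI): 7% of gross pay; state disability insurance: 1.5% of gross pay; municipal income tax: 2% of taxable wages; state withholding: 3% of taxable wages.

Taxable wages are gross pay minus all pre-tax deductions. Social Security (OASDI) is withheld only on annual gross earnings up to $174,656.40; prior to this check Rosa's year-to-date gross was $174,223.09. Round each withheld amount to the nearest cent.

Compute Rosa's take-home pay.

Dependent care FSA: $56.15
Commuter benefit: $49.13
Pre-tax total = $56.15 + $49.13 = $105.28
Taxable wages = $1,059.80 − $105.28 = $954.52
State withholding: $954.52 × 0.03 = $28.64
Municipal income tax: $954.52 × 0.02 = $19.09
Federal withholding: $954.52 × 0.19 = $181.36
State disability insurance: $1,059.80 × 0.015 = $15.90
Social Security (OASDI): only $174,656.40 − $174,223.09 = $433.31 of this check is subject → $433.31 × 0.07 = $30.33
State unemployment insurance (employee share): $1,059.80 × 0.001 = $1.06
Total deductions = $56.15 + $49.13 + $28.64 + $19.09 + $181.36 + $15.90 + $30.33 + $1.06 = $381.66
Net pay = $1,059.80 − $381.66 = $678.14

$678.14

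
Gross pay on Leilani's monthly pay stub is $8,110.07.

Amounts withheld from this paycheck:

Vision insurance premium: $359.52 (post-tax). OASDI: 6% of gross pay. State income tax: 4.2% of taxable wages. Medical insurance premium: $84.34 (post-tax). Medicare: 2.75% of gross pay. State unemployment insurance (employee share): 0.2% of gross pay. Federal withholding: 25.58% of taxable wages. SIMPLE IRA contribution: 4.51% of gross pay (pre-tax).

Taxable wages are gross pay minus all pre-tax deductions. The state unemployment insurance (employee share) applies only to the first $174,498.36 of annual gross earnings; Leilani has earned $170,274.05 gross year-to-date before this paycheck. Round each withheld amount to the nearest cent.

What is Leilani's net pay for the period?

SIMPLE IRA contribution: $8,110.07 × 0.0451 = $365.76
Taxable wages = $8,110.07 − $365.76 = $7,744.31
Federal withholding: $7,744.31 × 0.2558 = $1,980.99
State income tax: $7,744.31 × 0.042 = $325.26
OASDI: $8,110.07 × 0.06 = $486.60
Medicare: $8,110.07 × 0.0275 = $223.03
State unemployment insurance (employee share): only $174,498.36 − $170,274.05 = $4,224.31 of this check is subject → $4,224.31 × 0.002 = $8.45
Medical insurance premium: $84.34
Vision insurance premium: $359.52
Total deductions = $365.76 + $1,980.99 + $325.26 + $486.60 + $223.03 + $8.45 + $84.34 + $359.52 = $3,833.95
Net pay = $8,110.07 − $3,833.95 = $4,276.12

$4,276.12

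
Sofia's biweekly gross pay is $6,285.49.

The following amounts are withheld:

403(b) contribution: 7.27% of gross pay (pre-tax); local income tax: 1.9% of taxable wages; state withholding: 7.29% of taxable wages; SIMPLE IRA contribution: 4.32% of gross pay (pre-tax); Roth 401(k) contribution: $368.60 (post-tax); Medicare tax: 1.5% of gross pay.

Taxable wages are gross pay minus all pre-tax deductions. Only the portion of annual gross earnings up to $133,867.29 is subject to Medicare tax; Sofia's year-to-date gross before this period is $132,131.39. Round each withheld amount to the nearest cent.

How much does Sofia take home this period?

$4,651.67

403(b) contribution: $6,285.49 × 0.0727 = $456.96
SIMPLE IRA contribution: $6,285.49 × 0.0432 = $271.53
Pre-tax total = $456.96 + $271.53 = $728.49
Taxable wages = $6,285.49 − $728.49 = $5,557.00
State withholding: $5,557.00 × 0.0729 = $405.11
Local income tax: $5,557.00 × 0.019 = $105.58
Medicare tax: only $133,867.29 − $132,131.39 = $1,735.90 of this check is subject → $1,735.90 × 0.015 = $26.04
Roth 401(k) contribution: $368.60
Total deductions = $456.96 + $271.53 + $405.11 + $105.58 + $26.04 + $368.60 = $1,633.82
Net pay = $6,285.49 − $1,633.82 = $4,651.67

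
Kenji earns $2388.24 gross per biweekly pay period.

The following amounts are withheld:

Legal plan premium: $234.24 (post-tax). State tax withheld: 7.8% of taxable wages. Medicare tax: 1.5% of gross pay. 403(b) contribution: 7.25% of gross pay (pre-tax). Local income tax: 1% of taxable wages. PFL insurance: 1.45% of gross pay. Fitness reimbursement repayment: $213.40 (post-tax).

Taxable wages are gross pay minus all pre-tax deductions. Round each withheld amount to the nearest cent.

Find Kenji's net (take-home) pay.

$1502.07

403(b) contribution: $2388.24 × 0.0725 = $173.15
Taxable wages = $2388.24 − $173.15 = $2215.09
Local income tax: $2215.09 × 0.01 = $22.15
State tax withheld: $2215.09 × 0.078 = $172.78
PFL insurance: $2388.24 × 0.0145 = $34.63
Medicare tax: $2388.24 × 0.015 = $35.82
Legal plan premium: $234.24
Fitness reimbursement repayment: $213.40
Total deductions = $173.15 + $22.15 + $172.78 + $34.63 + $35.82 + $234.24 + $213.40 = $886.17
Net pay = $2388.24 − $886.17 = $1502.07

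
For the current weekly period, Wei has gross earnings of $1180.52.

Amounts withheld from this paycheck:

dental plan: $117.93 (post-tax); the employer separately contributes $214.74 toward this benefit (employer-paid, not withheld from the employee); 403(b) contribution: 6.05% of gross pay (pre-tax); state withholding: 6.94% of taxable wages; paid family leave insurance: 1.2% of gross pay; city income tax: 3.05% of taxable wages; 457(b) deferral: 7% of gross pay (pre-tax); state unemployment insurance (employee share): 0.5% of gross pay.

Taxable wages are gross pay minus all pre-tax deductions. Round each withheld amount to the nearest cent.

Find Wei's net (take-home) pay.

457(b) deferral: $1180.52 × 0.07 = $82.64
403(b) contribution: $1180.52 × 0.0605 = $71.42
Pre-tax total = $82.64 + $71.42 = $154.06
Taxable wages = $1180.52 − $154.06 = $1026.46
City income tax: $1026.46 × 0.0305 = $31.31
State withholding: $1026.46 × 0.0694 = $71.24
Paid family leave insurance: $1180.52 × 0.012 = $14.17
State unemployment insurance (employee share): $1180.52 × 0.005 = $5.90
Dental plan: $117.93
(Employer's $214.74 toward dental plan is not withheld from the employee.)
Total deductions = $82.64 + $71.42 + $31.31 + $71.24 + $14.17 + $5.90 + $117.93 = $394.61
Net pay = $1180.52 − $394.61 = $785.91

$785.91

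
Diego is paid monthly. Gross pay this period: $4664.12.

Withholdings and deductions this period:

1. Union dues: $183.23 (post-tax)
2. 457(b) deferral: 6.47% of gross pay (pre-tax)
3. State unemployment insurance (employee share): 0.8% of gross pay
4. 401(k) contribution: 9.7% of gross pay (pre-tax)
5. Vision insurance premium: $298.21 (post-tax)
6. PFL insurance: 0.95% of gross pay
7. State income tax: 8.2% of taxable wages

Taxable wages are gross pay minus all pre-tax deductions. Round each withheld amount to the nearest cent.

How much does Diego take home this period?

$3026.26

401(k) contribution: $4664.12 × 0.097 = $452.42
457(b) deferral: $4664.12 × 0.0647 = $301.77
Pre-tax total = $452.42 + $301.77 = $754.19
Taxable wages = $4664.12 − $754.19 = $3909.93
State income tax: $3909.93 × 0.082 = $320.61
PFL insurance: $4664.12 × 0.0095 = $44.31
State unemployment insurance (employee share): $4664.12 × 0.008 = $37.31
Vision insurance premium: $298.21
Union dues: $183.23
Total deductions = $452.42 + $301.77 + $320.61 + $44.31 + $37.31 + $298.21 + $183.23 = $1637.86
Net pay = $4664.12 − $1637.86 = $3026.26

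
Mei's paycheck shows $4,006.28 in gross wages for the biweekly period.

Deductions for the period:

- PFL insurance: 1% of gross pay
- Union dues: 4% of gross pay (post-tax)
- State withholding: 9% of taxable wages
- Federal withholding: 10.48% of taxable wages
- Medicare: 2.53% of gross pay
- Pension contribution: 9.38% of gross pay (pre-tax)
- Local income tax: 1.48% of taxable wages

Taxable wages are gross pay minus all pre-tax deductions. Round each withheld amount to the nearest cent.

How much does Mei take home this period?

$2,567.87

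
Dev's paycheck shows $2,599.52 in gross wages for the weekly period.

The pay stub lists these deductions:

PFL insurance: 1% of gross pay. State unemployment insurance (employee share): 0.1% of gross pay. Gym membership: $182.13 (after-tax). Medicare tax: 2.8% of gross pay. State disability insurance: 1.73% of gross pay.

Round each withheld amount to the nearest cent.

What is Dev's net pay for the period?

$2,271.03

State unemployment insurance (employee share): $2,599.52 × 0.001 = $2.60
PFL insurance: $2,599.52 × 0.01 = $26.00
Medicare tax: $2,599.52 × 0.028 = $72.79
State disability insurance: $2,599.52 × 0.0173 = $44.97
Gym membership: $182.13
Total deductions = $2.60 + $26.00 + $72.79 + $44.97 + $182.13 = $328.49
Net pay = $2,599.52 − $328.49 = $2,271.03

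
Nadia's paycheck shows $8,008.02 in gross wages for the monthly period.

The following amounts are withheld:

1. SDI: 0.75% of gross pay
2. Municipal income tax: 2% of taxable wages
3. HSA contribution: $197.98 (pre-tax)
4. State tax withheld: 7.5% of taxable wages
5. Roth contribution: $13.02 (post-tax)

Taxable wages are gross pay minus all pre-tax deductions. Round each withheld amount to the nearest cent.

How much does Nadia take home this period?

$6,995.01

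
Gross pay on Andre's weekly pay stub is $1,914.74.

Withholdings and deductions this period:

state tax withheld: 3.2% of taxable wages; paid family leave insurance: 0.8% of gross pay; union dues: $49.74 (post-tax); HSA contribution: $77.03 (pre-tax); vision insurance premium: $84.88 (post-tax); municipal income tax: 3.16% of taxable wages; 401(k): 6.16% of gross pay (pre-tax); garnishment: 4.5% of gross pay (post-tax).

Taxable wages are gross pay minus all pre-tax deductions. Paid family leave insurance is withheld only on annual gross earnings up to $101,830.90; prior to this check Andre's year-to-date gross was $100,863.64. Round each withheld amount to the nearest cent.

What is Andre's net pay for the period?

$1,381.87

401(k): $1,914.74 × 0.0616 = $117.95
HSA contribution: $77.03
Pre-tax total = $117.95 + $77.03 = $194.98
Taxable wages = $1,914.74 − $194.98 = $1,719.76
Municipal income tax: $1,719.76 × 0.0316 = $54.34
State tax withheld: $1,719.76 × 0.032 = $55.03
Paid family leave insurance: only $101,830.90 − $100,863.64 = $967.26 of this check is subject → $967.26 × 0.008 = $7.74
Vision insurance premium: $84.88
Garnishment: $1,914.74 × 0.045 = $86.16
Union dues: $49.74
Total deductions = $117.95 + $77.03 + $54.34 + $55.03 + $7.74 + $84.88 + $86.16 + $49.74 = $532.87
Net pay = $1,914.74 − $532.87 = $1,381.87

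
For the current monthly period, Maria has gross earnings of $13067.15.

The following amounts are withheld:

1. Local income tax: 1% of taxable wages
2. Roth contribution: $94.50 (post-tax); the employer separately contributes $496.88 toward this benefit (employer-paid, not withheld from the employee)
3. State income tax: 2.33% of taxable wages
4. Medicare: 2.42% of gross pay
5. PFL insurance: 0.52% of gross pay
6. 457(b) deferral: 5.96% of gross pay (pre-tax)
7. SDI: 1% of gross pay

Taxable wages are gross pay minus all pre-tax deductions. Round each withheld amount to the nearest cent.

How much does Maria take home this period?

457(b) deferral: $13067.15 × 0.0596 = $778.80
Taxable wages = $13067.15 − $778.80 = $12288.35
Local income tax: $12288.35 × 0.01 = $122.88
State income tax: $12288.35 × 0.0233 = $286.32
SDI: $13067.15 × 0.01 = $130.67
Medicare: $13067.15 × 0.0242 = $316.23
PFL insurance: $13067.15 × 0.0052 = $67.95
Roth contribution: $94.50
(Employer's $496.88 toward Roth contribution is not withheld from the employee.)
Total deductions = $778.80 + $122.88 + $286.32 + $130.67 + $316.23 + $67.95 + $94.50 = $1797.35
Net pay = $13067.15 − $1797.35 = $11269.80

$11269.80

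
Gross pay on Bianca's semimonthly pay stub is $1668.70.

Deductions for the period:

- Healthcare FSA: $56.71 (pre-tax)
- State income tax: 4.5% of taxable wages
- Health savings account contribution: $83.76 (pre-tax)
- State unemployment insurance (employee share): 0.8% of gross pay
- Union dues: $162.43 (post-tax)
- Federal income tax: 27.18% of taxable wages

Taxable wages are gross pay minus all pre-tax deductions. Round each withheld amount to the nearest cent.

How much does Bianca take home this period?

$868.31

Healthcare FSA: $56.71
Health savings account contribution: $83.76
Pre-tax total = $56.71 + $83.76 = $140.47
Taxable wages = $1668.70 − $140.47 = $1528.23
Federal income tax: $1528.23 × 0.2718 = $415.37
State income tax: $1528.23 × 0.045 = $68.77
State unemployment insurance (employee share): $1668.70 × 0.008 = $13.35
Union dues: $162.43
Total deductions = $56.71 + $83.76 + $415.37 + $68.77 + $13.35 + $162.43 = $800.39
Net pay = $1668.70 − $800.39 = $868.31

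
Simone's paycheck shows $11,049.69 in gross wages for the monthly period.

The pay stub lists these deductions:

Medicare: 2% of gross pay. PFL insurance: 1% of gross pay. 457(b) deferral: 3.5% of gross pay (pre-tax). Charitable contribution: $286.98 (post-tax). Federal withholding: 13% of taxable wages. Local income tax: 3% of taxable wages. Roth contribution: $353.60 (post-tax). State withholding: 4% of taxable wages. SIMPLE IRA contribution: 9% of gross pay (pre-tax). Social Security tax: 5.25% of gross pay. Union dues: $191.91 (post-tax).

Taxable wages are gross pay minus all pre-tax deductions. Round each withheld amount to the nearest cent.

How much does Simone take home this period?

457(b) deferral: $11,049.69 × 0.035 = $386.74
SIMPLE IRA contribution: $11,049.69 × 0.09 = $994.47
Pre-tax total = $386.74 + $994.47 = $1,381.21
Taxable wages = $11,049.69 − $1,381.21 = $9,668.48
State withholding: $9,668.48 × 0.04 = $386.74
Local income tax: $9,668.48 × 0.03 = $290.05
Federal withholding: $9,668.48 × 0.13 = $1,256.90
Medicare: $11,049.69 × 0.02 = $220.99
PFL insurance: $11,049.69 × 0.01 = $110.50
Social Security tax: $11,049.69 × 0.0525 = $580.11
Union dues: $191.91
Roth contribution: $353.60
Charitable contribution: $286.98
Total deductions = $386.74 + $994.47 + $386.74 + $290.05 + $1,256.90 + $220.99 + $110.50 + $580.11 + $191.91 + $353.60 + $286.98 = $5,058.99
Net pay = $11,049.69 − $5,058.99 = $5,990.70

$5,990.70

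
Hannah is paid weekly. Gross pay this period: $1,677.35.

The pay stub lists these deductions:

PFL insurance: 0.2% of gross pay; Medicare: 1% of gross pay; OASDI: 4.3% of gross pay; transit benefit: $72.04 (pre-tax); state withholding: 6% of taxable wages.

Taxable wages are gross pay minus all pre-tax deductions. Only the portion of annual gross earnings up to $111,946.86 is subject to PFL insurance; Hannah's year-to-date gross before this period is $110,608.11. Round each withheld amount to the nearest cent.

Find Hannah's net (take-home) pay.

$1,417.41

Transit benefit: $72.04
Taxable wages = $1,677.35 − $72.04 = $1,605.31
State withholding: $1,605.31 × 0.06 = $96.32
OASDI: $1,677.35 × 0.043 = $72.13
PFL insurance: only $111,946.86 − $110,608.11 = $1,338.75 of this check is subject → $1,338.75 × 0.002 = $2.68
Medicare: $1,677.35 × 0.01 = $16.77
Total deductions = $72.04 + $96.32 + $72.13 + $2.68 + $16.77 = $259.94
Net pay = $1,677.35 − $259.94 = $1,417.41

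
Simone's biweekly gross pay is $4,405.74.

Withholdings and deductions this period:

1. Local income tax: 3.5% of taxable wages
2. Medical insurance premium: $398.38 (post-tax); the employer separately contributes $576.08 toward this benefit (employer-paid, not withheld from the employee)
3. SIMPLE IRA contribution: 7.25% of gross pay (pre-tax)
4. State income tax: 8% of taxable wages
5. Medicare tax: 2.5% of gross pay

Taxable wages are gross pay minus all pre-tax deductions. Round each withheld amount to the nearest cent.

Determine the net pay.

$3,107.87

SIMPLE IRA contribution: $4,405.74 × 0.0725 = $319.42
Taxable wages = $4,405.74 − $319.42 = $4,086.32
Local income tax: $4,086.32 × 0.035 = $143.02
State income tax: $4,086.32 × 0.08 = $326.91
Medicare tax: $4,405.74 × 0.025 = $110.14
Medical insurance premium: $398.38
(Employer's $576.08 toward medical insurance premium is not withheld from the employee.)
Total deductions = $319.42 + $143.02 + $326.91 + $110.14 + $398.38 = $1,297.87
Net pay = $4,405.74 − $1,297.87 = $3,107.87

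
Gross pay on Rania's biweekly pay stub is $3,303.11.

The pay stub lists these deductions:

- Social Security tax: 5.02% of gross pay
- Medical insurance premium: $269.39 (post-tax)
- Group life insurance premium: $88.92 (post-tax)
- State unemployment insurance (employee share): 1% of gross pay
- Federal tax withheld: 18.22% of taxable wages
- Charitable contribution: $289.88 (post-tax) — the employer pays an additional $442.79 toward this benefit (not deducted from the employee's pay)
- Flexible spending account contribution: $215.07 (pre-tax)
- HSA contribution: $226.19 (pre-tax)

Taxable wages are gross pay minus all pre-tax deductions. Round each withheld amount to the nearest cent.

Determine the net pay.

$1,493.38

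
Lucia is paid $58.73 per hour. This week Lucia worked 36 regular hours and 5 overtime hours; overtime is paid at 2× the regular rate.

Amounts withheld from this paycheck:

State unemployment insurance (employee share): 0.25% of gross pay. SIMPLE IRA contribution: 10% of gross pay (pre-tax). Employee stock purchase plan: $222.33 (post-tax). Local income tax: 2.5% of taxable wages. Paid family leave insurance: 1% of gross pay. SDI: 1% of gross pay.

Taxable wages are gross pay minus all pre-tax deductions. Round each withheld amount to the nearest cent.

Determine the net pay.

$2,087.51

Regular pay: 36 × $58.73 = $2,114.28
Overtime pay: 5 × $58.73 × 2 = $587.30
Gross pay = $2,114.28 + $587.30 = $2,701.58
SIMPLE IRA contribution: $2,701.58 × 0.1 = $270.16
Taxable wages = $2,701.58 − $270.16 = $2,431.42
Local income tax: $2,431.42 × 0.025 = $60.79
SDI: $2,701.58 × 0.01 = $27.02
State unemployment insurance (employee share): $2,701.58 × 0.0025 = $6.75
Paid family leave insurance: $2,701.58 × 0.01 = $27.02
Employee stock purchase plan: $222.33
Total deductions = $270.16 + $60.79 + $27.02 + $6.75 + $27.02 + $222.33 = $614.07
Net pay = $2,701.58 − $614.07 = $2,087.51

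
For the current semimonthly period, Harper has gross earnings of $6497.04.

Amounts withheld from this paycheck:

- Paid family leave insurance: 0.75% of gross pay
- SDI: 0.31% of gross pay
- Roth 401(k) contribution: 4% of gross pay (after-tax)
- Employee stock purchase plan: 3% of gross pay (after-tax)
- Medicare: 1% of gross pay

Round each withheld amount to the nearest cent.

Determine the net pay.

$5908.41

Paid family leave insurance: $6497.04 × 0.0075 = $48.73
SDI: $6497.04 × 0.0031 = $20.14
Medicare: $6497.04 × 0.01 = $64.97
Employee stock purchase plan: $6497.04 × 0.03 = $194.91
Roth 401(k) contribution: $6497.04 × 0.04 = $259.88
Total deductions = $48.73 + $20.14 + $64.97 + $194.91 + $259.88 = $588.63
Net pay = $6497.04 − $588.63 = $5908.41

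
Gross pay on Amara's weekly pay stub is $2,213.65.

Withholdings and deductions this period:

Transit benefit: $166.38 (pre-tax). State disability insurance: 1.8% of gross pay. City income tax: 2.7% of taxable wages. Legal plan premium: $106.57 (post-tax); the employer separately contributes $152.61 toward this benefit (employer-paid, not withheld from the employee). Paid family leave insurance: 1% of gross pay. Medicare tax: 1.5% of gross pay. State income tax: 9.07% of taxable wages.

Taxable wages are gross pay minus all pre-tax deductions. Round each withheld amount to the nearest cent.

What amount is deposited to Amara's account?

$1,604.54

Transit benefit: $166.38
Taxable wages = $2,213.65 − $166.38 = $2,047.27
State income tax: $2,047.27 × 0.0907 = $185.69
City income tax: $2,047.27 × 0.027 = $55.28
Paid family leave insurance: $2,213.65 × 0.01 = $22.14
State disability insurance: $2,213.65 × 0.018 = $39.85
Medicare tax: $2,213.65 × 0.015 = $33.20
Legal plan premium: $106.57
(Employer's $152.61 toward legal plan premium is not withheld from the employee.)
Total deductions = $166.38 + $185.69 + $55.28 + $22.14 + $39.85 + $33.20 + $106.57 = $609.11
Net pay = $2,213.65 − $609.11 = $1,604.54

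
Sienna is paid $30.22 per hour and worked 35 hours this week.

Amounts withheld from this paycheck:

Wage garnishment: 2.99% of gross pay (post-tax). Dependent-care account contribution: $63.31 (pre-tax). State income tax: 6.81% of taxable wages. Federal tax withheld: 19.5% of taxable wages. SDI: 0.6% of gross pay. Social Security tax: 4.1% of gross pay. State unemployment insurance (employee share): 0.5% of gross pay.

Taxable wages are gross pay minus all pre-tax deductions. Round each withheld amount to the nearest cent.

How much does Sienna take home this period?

$646.12

Gross pay: 35 × $30.22 = $1057.70
Dependent-care account contribution: $63.31
Taxable wages = $1057.70 − $63.31 = $994.39
Federal tax withheld: $994.39 × 0.195 = $193.91
State income tax: $994.39 × 0.0681 = $67.72
State unemployment insurance (employee share): $1057.70 × 0.005 = $5.29
SDI: $1057.70 × 0.006 = $6.35
Social Security tax: $1057.70 × 0.041 = $43.37
Wage garnishment: $1057.70 × 0.0299 = $31.63
Total deductions = $63.31 + $193.91 + $67.72 + $5.29 + $6.35 + $43.37 + $31.63 = $411.58
Net pay = $1057.70 − $411.58 = $646.12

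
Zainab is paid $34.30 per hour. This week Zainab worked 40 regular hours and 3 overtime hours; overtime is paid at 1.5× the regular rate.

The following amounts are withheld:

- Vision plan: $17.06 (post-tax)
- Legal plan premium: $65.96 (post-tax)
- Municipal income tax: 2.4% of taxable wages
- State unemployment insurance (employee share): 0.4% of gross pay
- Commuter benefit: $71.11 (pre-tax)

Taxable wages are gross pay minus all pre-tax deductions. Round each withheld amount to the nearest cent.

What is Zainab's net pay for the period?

$1,331.18

Regular pay: 40 × $34.30 = $1,372.00
Overtime pay: 3 × $34.30 × 1.5 = $154.35
Gross pay = $1,372.00 + $154.35 = $1,526.35
Commuter benefit: $71.11
Taxable wages = $1,526.35 − $71.11 = $1,455.24
Municipal income tax: $1,455.24 × 0.024 = $34.93
State unemployment insurance (employee share): $1,526.35 × 0.004 = $6.11
Legal plan premium: $65.96
Vision plan: $17.06
Total deductions = $71.11 + $34.93 + $6.11 + $65.96 + $17.06 = $195.17
Net pay = $1,526.35 − $195.17 = $1,331.18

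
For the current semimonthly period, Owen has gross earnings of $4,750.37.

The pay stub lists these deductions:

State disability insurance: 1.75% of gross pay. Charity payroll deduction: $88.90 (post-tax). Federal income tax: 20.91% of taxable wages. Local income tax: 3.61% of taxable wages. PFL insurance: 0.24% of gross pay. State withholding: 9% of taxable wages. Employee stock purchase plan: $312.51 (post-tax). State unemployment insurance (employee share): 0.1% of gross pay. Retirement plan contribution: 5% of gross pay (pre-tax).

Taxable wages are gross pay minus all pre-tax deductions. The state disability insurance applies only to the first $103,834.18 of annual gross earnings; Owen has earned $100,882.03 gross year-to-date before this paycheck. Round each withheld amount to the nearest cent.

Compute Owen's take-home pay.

$2,530.92

Retirement plan contribution: $4,750.37 × 0.05 = $237.52
Taxable wages = $4,750.37 − $237.52 = $4,512.85
Local income tax: $4,512.85 × 0.0361 = $162.91
Federal income tax: $4,512.85 × 0.2091 = $943.64
State withholding: $4,512.85 × 0.09 = $406.16
PFL insurance: $4,750.37 × 0.0024 = $11.40
State disability insurance: only $103,834.18 − $100,882.03 = $2,952.15 of this check is subject → $2,952.15 × 0.0175 = $51.66
State unemployment insurance (employee share): $4,750.37 × 0.001 = $4.75
Employee stock purchase plan: $312.51
Charity payroll deduction: $88.90
Total deductions = $237.52 + $162.91 + $943.64 + $406.16 + $11.40 + $51.66 + $4.75 + $312.51 + $88.90 = $2,219.45
Net pay = $4,750.37 − $2,219.45 = $2,530.92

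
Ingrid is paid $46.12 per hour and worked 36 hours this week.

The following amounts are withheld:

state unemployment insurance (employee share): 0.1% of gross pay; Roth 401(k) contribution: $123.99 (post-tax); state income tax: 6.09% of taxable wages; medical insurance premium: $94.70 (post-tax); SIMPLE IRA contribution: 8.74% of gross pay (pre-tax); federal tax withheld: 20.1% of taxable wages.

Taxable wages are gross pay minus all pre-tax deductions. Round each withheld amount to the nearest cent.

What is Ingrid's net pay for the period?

$898.02

Gross pay: 36 × $46.12 = $1,660.32
SIMPLE IRA contribution: $1,660.32 × 0.0874 = $145.11
Taxable wages = $1,660.32 − $145.11 = $1,515.21
Federal tax withheld: $1,515.21 × 0.201 = $304.56
State income tax: $1,515.21 × 0.0609 = $92.28
State unemployment insurance (employee share): $1,660.32 × 0.001 = $1.66
Roth 401(k) contribution: $123.99
Medical insurance premium: $94.70
Total deductions = $145.11 + $304.56 + $92.28 + $1.66 + $123.99 + $94.70 = $762.30
Net pay = $1,660.32 − $762.30 = $898.02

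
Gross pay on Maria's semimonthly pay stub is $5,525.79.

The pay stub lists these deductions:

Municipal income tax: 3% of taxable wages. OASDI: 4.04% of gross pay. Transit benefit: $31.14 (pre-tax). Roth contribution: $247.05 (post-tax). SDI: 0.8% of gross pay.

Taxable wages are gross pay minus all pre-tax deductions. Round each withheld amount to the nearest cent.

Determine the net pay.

Transit benefit: $31.14
Taxable wages = $5,525.79 − $31.14 = $5,494.65
Municipal income tax: $5,494.65 × 0.03 = $164.84
SDI: $5,525.79 × 0.008 = $44.21
OASDI: $5,525.79 × 0.0404 = $223.24
Roth contribution: $247.05
Total deductions = $31.14 + $164.84 + $44.21 + $223.24 + $247.05 = $710.48
Net pay = $5,525.79 − $710.48 = $4,815.31

$4,815.31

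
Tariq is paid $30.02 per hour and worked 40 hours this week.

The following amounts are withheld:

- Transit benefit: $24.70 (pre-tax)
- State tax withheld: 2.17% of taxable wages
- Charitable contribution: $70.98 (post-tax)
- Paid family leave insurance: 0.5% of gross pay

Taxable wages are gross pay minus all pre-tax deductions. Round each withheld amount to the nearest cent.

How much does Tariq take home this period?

$1,073.60

Gross pay: 40 × $30.02 = $1,200.80
Transit benefit: $24.70
Taxable wages = $1,200.80 − $24.70 = $1,176.10
State tax withheld: $1,176.10 × 0.0217 = $25.52
Paid family leave insurance: $1,200.80 × 0.005 = $6.00
Charitable contribution: $70.98
Total deductions = $24.70 + $25.52 + $6.00 + $70.98 = $127.20
Net pay = $1,200.80 − $127.20 = $1,073.60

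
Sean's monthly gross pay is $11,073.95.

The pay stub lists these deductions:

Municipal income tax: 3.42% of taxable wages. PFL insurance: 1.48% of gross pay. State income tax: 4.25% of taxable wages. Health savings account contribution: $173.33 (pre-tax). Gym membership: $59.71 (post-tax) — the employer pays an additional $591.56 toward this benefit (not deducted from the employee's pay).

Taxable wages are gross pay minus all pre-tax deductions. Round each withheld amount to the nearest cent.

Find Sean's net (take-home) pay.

$9,840.94

Health savings account contribution: $173.33
Taxable wages = $11,073.95 − $173.33 = $10,900.62
Municipal income tax: $10,900.62 × 0.0342 = $372.80
State income tax: $10,900.62 × 0.0425 = $463.28
PFL insurance: $11,073.95 × 0.0148 = $163.89
Gym membership: $59.71
(Employer's $591.56 toward gym membership is not withheld from the employee.)
Total deductions = $173.33 + $372.80 + $463.28 + $163.89 + $59.71 = $1,233.01
Net pay = $11,073.95 − $1,233.01 = $9,840.94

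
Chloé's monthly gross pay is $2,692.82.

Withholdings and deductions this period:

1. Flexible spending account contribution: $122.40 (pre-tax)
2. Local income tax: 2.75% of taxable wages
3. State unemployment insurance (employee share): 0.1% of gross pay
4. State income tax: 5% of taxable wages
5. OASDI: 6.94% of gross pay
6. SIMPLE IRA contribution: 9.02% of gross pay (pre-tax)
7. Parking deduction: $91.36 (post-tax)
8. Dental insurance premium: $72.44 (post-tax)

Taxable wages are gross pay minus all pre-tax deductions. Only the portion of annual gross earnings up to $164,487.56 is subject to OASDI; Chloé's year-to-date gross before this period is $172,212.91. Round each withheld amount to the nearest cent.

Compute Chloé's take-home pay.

$1,980.65

SIMPLE IRA contribution: $2,692.82 × 0.0902 = $242.89
Flexible spending account contribution: $122.40
Pre-tax total = $242.89 + $122.40 = $365.29
Taxable wages = $2,692.82 − $365.29 = $2,327.53
Local income tax: $2,327.53 × 0.0275 = $64.01
State income tax: $2,327.53 × 0.05 = $116.38
State unemployment insurance (employee share): $2,692.82 × 0.001 = $2.69
OASDI: annual cap $164,487.56 already reached (YTD $172,212.91), so $0.00
Dental insurance premium: $72.44
Parking deduction: $91.36
Total deductions = $242.89 + $122.40 + $64.01 + $116.38 + $2.69 + $0.00 + $72.44 + $91.36 = $712.17
Net pay = $2,692.82 − $712.17 = $1,980.65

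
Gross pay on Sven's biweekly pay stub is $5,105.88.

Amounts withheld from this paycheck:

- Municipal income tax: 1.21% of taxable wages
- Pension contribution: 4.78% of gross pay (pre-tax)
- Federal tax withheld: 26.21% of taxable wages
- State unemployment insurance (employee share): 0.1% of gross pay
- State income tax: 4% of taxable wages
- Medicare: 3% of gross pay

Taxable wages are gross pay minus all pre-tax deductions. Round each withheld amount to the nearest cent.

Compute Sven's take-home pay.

Pension contribution: $5,105.88 × 0.0478 = $244.06
Taxable wages = $5,105.88 − $244.06 = $4,861.82
State income tax: $4,861.82 × 0.04 = $194.47
Municipal income tax: $4,861.82 × 0.0121 = $58.83
Federal tax withheld: $4,861.82 × 0.2621 = $1,274.28
State unemployment insurance (employee share): $5,105.88 × 0.001 = $5.11
Medicare: $5,105.88 × 0.03 = $153.18
Total deductions = $244.06 + $194.47 + $58.83 + $1,274.28 + $5.11 + $153.18 = $1,929.93
Net pay = $5,105.88 − $1,929.93 = $3,175.95

$3,175.95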